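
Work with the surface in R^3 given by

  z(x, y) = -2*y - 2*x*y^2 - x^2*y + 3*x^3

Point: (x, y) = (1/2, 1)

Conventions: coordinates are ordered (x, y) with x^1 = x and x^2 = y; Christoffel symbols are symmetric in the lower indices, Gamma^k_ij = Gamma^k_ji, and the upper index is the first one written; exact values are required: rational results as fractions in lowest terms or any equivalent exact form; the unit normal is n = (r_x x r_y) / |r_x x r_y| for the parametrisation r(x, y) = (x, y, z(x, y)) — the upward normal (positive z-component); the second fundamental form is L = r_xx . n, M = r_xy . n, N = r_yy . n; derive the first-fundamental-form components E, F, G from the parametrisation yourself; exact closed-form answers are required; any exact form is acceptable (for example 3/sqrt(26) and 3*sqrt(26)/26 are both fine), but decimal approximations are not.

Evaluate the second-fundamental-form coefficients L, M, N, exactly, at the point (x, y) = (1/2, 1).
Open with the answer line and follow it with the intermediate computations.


Answer: L = 14*sqrt(314)/157, M = -10*sqrt(314)/157, N = -4*sqrt(314)/157

z_x = -3/4, z_y = -17/4, z_xx = 7, z_xy = -5, z_yy = -2
E = 25/16, F = 51/16, G = 305/16; answer radicand W^2 = 157/8
unnormalised second-form numerators: l = 7, m = -5, n = -2; L = l/sqrt(157/8), and similarly M = m/sqrt(W^2), N = n/sqrt(W^2)


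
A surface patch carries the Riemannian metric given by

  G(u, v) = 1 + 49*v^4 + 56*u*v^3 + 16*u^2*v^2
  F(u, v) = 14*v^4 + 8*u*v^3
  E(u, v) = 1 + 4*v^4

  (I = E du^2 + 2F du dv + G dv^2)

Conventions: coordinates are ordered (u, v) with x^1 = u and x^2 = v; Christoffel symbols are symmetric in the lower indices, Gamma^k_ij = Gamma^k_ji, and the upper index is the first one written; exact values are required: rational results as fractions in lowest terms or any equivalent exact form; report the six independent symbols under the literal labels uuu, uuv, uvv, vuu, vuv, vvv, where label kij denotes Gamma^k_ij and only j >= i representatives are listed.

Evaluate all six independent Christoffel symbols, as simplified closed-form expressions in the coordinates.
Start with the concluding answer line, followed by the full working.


Answer: Gamma_uuu = 0, Gamma_uuv = 8*v^3/(16*u^2*v^2 + 56*u*v^3 + 53*v^4 + 1), Gamma_uvv = (8*u*v^2 + 28*v^3)/(16*u^2*v^2 + 56*u*v^3 + 53*v^4 + 1), Gamma_vuu = 0, Gamma_vuv = (16*u*v^2 + 28*v^3)/(16*u^2*v^2 + 56*u*v^3 + 53*v^4 + 1), Gamma_vvv = (16*u^2*v + 84*u*v^2 + 98*v^3)/(16*u^2*v^2 + 56*u*v^3 + 53*v^4 + 1)

E = 1 + 4*v^4; F = 14*v^4 + 8*u*v^3; G = 1 + 49*v^4 + 56*u*v^3 + 16*u^2*v^2
Gamma^k_ij = (1/2) g^{kl} (d_i g_jl + d_j g_il - d_l g_ij), with g^inv = (1/(EG-F^2)) [[G, -F], [-F, E]]
first partials: E_u = 0, E_v = 16*v^3, F_u = 8*v^3, F_v = 56*v^3 + 24*u*v^2, G_u = 56*v^3 + 32*u*v^2, G_v = 196*v^3 + 168*u*v^2 + 32*u^2*v
D = EG - F^2 = 1 + 53*v^4 + 56*u*v^3 + 16*u^2*v^2
expanded: Gamma^u_uu = (G E_u - 2F F_u + F E_v)/(2D), Gamma^u_uv = (G E_v - F G_u)/(2D), Gamma^u_vv = (2G F_v - G G_u - F G_v)/(2D), Gamma^v_uu = (2E F_u - E E_v - F E_u)/(2D), Gamma^v_uv = (E G_u - F E_v)/(2D), Gamma^v_vv = (E G_v - 2F F_v + F G_u)/(2D); substitute and cancel common factors


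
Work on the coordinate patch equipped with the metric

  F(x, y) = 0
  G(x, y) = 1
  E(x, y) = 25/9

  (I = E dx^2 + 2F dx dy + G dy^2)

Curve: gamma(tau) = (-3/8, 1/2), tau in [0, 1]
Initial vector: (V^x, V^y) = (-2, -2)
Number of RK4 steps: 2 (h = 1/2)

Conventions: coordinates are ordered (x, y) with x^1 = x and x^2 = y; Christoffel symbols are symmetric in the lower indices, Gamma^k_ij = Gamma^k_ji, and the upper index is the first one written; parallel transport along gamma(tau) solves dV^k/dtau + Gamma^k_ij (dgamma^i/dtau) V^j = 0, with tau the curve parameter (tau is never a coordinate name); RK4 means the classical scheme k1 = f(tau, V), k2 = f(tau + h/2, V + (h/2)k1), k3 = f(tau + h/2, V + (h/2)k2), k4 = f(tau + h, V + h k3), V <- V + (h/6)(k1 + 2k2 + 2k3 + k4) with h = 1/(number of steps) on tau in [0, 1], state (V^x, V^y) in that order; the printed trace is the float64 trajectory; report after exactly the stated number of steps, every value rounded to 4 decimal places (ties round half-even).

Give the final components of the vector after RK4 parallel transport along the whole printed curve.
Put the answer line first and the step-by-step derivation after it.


Answer: V^x = -2.0000, V^y = -2.0000

gamma'(tau) = (0, 0); f(tau, V)^k = -Gamma^k_ij(gamma(tau)) gamma'^i(tau) V^j; h = 1/2; intermediate values shown to 6 dp
curve data and Christoffel symbols at the stage parameters:
  tau = 0.000000: gamma = (-0.375000, 0.500000), gamma' = (0.000000, 0.000000); Gamma_xxx = 0.000000, Gamma_xxy = 0.000000, Gamma_xyy = 0.000000, Gamma_yxx = 0.000000, Gamma_yxy = 0.000000, Gamma_yyy = 0.000000
  tau = 0.250000: gamma = (-0.375000, 0.500000), gamma' = (0.000000, 0.000000); Gamma_xxx = 0.000000, Gamma_xxy = 0.000000, Gamma_xyy = 0.000000, Gamma_yxx = 0.000000, Gamma_yxy = 0.000000, Gamma_yyy = 0.000000
  tau = 0.500000: gamma = (-0.375000, 0.500000), gamma' = (0.000000, 0.000000); Gamma_xxx = 0.000000, Gamma_xxy = 0.000000, Gamma_xyy = 0.000000, Gamma_yxx = 0.000000, Gamma_yxy = 0.000000, Gamma_yyy = 0.000000
  tau = 0.750000: gamma = (-0.375000, 0.500000), gamma' = (0.000000, 0.000000); Gamma_xxx = 0.000000, Gamma_xxy = 0.000000, Gamma_xyy = 0.000000, Gamma_yxx = 0.000000, Gamma_yxy = 0.000000, Gamma_yyy = 0.000000
  tau = 1.000000: gamma = (-0.375000, 0.500000), gamma' = (0.000000, 0.000000); Gamma_xxx = 0.000000, Gamma_xxy = 0.000000, Gamma_xyy = 0.000000, Gamma_yxx = 0.000000, Gamma_yxy = 0.000000, Gamma_yyy = 0.000000
step 0: V^x = -2.0000, V^y = -2.0000
step 1: k1 = (0.000000, 0.000000), k2 = (0.000000, 0.000000), k3 = (0.000000, 0.000000), k4 = (0.000000, 0.000000); V <- V + (h/6)(k1 + 2k2 + 2k3 + k4): V^x = -2.0000, V^y = -2.0000
step 2: k1 = (0.000000, 0.000000), k2 = (0.000000, 0.000000), k3 = (0.000000, 0.000000), k4 = (0.000000, 0.000000); V <- V + (h/6)(k1 + 2k2 + 2k3 + k4): V^x = -2.0000, V^y = -2.0000


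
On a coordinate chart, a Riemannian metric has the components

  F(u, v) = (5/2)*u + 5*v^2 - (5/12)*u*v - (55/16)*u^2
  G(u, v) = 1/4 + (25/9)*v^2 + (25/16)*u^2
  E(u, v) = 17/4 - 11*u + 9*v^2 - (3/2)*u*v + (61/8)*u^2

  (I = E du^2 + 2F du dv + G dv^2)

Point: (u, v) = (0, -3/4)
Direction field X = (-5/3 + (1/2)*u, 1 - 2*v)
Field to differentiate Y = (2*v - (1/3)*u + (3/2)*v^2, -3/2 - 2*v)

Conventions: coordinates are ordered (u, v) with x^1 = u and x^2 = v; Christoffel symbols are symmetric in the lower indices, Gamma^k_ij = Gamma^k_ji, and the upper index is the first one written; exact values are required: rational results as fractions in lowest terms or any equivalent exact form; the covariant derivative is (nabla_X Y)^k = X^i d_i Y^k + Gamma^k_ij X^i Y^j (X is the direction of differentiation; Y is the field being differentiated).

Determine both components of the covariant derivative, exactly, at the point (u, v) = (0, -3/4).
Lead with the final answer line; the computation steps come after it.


Answer: (nabla_X Y)^u = -104035/47232, (nabla_X Y)^v = 21415/5248

E = 149/16, F = 45/16, G = 29/16 at the point
E_u = -79/8, E_v = -27/2, F_u = 45/16, F_v = -15/2, G_u = 0, G_v = -25/6
EG - F^2 = 287/32;  g^inv = (32/287) * [[29/16, -45/16], [-45/16, 149/16]]
first-kind symbols [ij,l] = (1/2)(d_i g_jl + d_j g_il - d_l g_ij): [uu,u] = E_u/2 = -79/16, [uu,v] = F_u - E_v/2 = 153/16, [uv,u] = E_v/2 = -27/4, [uv,v] = G_u/2 = 0, [vv,u] = F_v - G_u/2 = -15/2, [vv,v] = G_v/2 = -25/12
Gamma^u_ij = (G*[ij,u] - F*[ij,v])/(EG - F^2), Gamma^v_ij = (E*[ij,v] - F*[ij,u])/(EG - F^2)
Gamma_uuu = -1147/287, Gamma_uuv = -783/574, Gamma_uvv = -495/574, Gamma_vuu = 3294/287, Gamma_vuv = 1215/574, Gamma_vvv = 325/1722
X = (-5/3, 5/2), Y = (-21/32, 0) at the point


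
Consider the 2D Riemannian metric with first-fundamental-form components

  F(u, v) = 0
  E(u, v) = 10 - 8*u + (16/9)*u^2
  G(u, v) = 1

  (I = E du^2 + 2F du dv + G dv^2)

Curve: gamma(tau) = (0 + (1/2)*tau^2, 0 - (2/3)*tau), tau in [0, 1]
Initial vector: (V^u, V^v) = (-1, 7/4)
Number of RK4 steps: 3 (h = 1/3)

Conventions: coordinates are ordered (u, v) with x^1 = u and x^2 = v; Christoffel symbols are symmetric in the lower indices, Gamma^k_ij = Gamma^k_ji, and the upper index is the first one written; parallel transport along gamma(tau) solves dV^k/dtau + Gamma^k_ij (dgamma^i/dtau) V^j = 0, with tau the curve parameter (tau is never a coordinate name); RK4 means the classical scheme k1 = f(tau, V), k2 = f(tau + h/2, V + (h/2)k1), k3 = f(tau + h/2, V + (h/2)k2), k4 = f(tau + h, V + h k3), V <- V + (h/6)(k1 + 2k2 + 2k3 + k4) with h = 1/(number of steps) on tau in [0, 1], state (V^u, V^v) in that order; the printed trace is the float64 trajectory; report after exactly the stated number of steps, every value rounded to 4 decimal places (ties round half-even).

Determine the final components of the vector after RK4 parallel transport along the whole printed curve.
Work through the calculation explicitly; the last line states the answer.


gamma'(tau) = (tau, -2/3); f(tau, V)^k = -Gamma^k_ij(gamma(tau)) gamma'^i(tau) V^j; h = 1/3; intermediate values shown to 6 dp
curve data and Christoffel symbols at the stage parameters:
  tau = 0.000000: gamma = (0.000000, 0.000000), gamma' = (0.000000, -0.666667); Gamma_uuu = -0.400000, Gamma_uuv = 0.000000, Gamma_uvv = 0.000000, Gamma_vuu = 0.000000, Gamma_vuv = 0.000000, Gamma_vvv = 0.000000
  tau = 0.166667: gamma = (0.013889, -0.111111), gamma' = (0.166667, -0.666667); Gamma_uuu = -0.401984, Gamma_uuv = 0.000000, Gamma_uvv = 0.000000, Gamma_vuu = 0.000000, Gamma_vuv = 0.000000, Gamma_vvv = 0.000000
  tau = 0.333333: gamma = (0.055556, -0.222222), gamma' = (0.333333, -0.666667); Gamma_uuu = -0.408034, Gamma_uuv = 0.000000, Gamma_uvv = 0.000000, Gamma_vuu = 0.000000, Gamma_vuv = 0.000000, Gamma_vvv = 0.000000
  tau = 0.500000: gamma = (0.125000, -0.333333), gamma' = (0.500000, -0.666667); Gamma_uuu = -0.418462, Gamma_uuv = 0.000000, Gamma_uvv = 0.000000, Gamma_vuu = 0.000000, Gamma_vuv = 0.000000, Gamma_vvv = 0.000000
  tau = 0.666667: gamma = (0.222222, -0.444444), gamma' = (0.666667, -0.666667); Gamma_uuu = -0.433807, Gamma_uuv = 0.000000, Gamma_uvv = 0.000000, Gamma_vuu = 0.000000, Gamma_vuv = 0.000000, Gamma_vvv = 0.000000
  tau = 0.833333: gamma = (0.347222, -0.555556), gamma' = (0.833333, -0.666667); Gamma_uuu = -0.454877, Gamma_uuv = 0.000000, Gamma_uvv = 0.000000, Gamma_vuu = 0.000000, Gamma_vuv = 0.000000, Gamma_vvv = 0.000000
  tau = 1.000000: gamma = (0.500000, -0.666667), gamma' = (1.000000, -0.666667); Gamma_uuu = -0.482759, Gamma_uuv = 0.000000, Gamma_uvv = 0.000000, Gamma_vuu = 0.000000, Gamma_vuv = 0.000000, Gamma_vvv = 0.000000
step 0: V^u = -1.0000, V^v = 1.7500
step 1: k1 = (0.000000, 0.000000), k2 = (-0.066997, 0.000000), k3 = (-0.067745, 0.000000), k4 = (-0.139083, 0.000000); V <- V + (h/6)(k1 + 2k2 + 2k3 + k4): V^u = -1.0227, V^v = 1.7500
step 2: k1 = (-0.139099, 0.000000), k2 = (-0.218831, 0.000000), k3 = (-0.221611, 0.000000), k4 = (-0.317132, 0.000000); V <- V + (h/6)(k1 + 2k2 + 2k3 + k4): V^u = -1.0970, V^v = 1.7500
step 3: k1 = (-0.317252, 0.000000), k2 = (-0.435870, 0.000000), k3 = (-0.443363, 0.000000), k4 = (-0.600924, 0.000000); V <- V + (h/6)(k1 + 2k2 + 2k3 + k4): V^u = -1.2457, V^v = 1.7500

Answer: V^u = -1.2457, V^v = 1.7500


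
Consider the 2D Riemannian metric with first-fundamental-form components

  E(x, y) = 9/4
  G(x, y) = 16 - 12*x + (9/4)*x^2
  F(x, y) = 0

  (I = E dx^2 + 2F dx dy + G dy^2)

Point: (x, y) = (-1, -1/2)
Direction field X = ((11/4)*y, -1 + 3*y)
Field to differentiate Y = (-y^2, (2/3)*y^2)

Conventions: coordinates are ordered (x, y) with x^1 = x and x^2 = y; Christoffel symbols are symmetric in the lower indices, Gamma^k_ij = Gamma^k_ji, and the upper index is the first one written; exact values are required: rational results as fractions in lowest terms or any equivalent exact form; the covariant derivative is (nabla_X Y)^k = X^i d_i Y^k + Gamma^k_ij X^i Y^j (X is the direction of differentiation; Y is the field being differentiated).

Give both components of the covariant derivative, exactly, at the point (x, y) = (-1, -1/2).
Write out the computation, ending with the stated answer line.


E = 9/4, F = 0, G = 121/4 at the point
E_x = 0, E_y = 0, F_x = 0, F_y = 0, G_x = -33/2, G_y = 0
EG - F^2 = 1089/16;  g^inv = (16/1089) * [[121/4, 0], [0, 9/4]]
first-kind symbols [ij,l] = (1/2)(d_i g_jl + d_j g_il - d_l g_ij): [xx,x] = E_x/2 = 0, [xx,y] = F_x - E_y/2 = 0, [xy,x] = E_y/2 = 0, [xy,y] = G_x/2 = -33/4, [yy,x] = F_y - G_x/2 = 33/4, [yy,y] = G_y/2 = 0
Gamma^x_ij = (G*[ij,x] - F*[ij,y])/(EG - F^2), Gamma^y_ij = (E*[ij,y] - F*[ij,x])/(EG - F^2)
Gamma_xxx = 0, Gamma_xxy = 0, Gamma_xyy = 11/3, Gamma_yxx = 0, Gamma_yxy = -3/11, Gamma_yyy = 0
X = (-11/8, -5/2), Y = (-1/4, 1/6) at the point

Answer: (nabla_X Y)^x = -145/36, (nabla_X Y)^y = 823/528


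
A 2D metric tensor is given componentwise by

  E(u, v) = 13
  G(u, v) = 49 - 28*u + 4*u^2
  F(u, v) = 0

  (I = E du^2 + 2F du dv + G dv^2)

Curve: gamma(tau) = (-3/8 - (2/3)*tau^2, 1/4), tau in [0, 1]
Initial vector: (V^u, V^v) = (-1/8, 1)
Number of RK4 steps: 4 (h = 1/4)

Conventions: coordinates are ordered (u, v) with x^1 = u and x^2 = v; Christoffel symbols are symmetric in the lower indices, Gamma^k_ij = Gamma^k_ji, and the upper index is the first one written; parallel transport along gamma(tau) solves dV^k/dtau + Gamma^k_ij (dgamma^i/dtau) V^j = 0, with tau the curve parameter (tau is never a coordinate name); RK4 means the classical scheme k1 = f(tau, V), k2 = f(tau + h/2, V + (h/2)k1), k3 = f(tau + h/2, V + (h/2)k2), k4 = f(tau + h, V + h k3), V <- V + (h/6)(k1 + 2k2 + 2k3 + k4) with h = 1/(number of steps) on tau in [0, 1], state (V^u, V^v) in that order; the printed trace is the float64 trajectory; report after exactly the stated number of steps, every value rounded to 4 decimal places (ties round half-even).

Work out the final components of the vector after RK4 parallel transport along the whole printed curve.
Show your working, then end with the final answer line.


gamma'(tau) = (-(4/3)*tau, 0); f(tau, V)^k = -Gamma^k_ij(gamma(tau)) gamma'^i(tau) V^j; h = 1/4; intermediate values shown to 6 dp
curve data and Christoffel symbols at the stage parameters:
  tau = 0.000000: gamma = (-0.375000, 0.250000), gamma' = (0.000000, 0.000000); Gamma_uuu = 0.000000, Gamma_uuv = 0.000000, Gamma_uvv = 1.192308, Gamma_vuu = 0.000000, Gamma_vuv = -0.258065, Gamma_vvv = 0.000000
  tau = 0.125000: gamma = (-0.385417, 0.250000), gamma' = (-0.166667, 0.000000); Gamma_uuu = 0.000000, Gamma_uuv = 0.000000, Gamma_uvv = 1.195513, Gamma_vuu = 0.000000, Gamma_vuv = -0.257373, Gamma_vvv = 0.000000
  tau = 0.250000: gamma = (-0.416667, 0.250000), gamma' = (-0.333333, 0.000000); Gamma_uuu = 0.000000, Gamma_uuv = 0.000000, Gamma_uvv = 1.205128, Gamma_vuu = 0.000000, Gamma_vuv = -0.255319, Gamma_vvv = 0.000000
  tau = 0.375000: gamma = (-0.468750, 0.250000), gamma' = (-0.500000, 0.000000); Gamma_uuu = 0.000000, Gamma_uuv = 0.000000, Gamma_uvv = 1.221154, Gamma_vuu = 0.000000, Gamma_vuv = -0.251969, Gamma_vvv = 0.000000
  tau = 0.500000: gamma = (-0.541667, 0.250000), gamma' = (-0.666667, 0.000000); Gamma_uuu = 0.000000, Gamma_uuv = 0.000000, Gamma_uvv = 1.243590, Gamma_vuu = 0.000000, Gamma_vuv = -0.247423, Gamma_vvv = 0.000000
  tau = 0.625000: gamma = (-0.635417, 0.250000), gamma' = (-0.833333, 0.000000); Gamma_uuu = 0.000000, Gamma_uuv = 0.000000, Gamma_uvv = 1.272436, Gamma_vuu = 0.000000, Gamma_vuv = -0.241814, Gamma_vvv = 0.000000
  tau = 0.750000: gamma = (-0.750000, 0.250000), gamma' = (-1.000000, 0.000000); Gamma_uuu = 0.000000, Gamma_uuv = 0.000000, Gamma_uvv = 1.307692, Gamma_vuu = 0.000000, Gamma_vuv = -0.235294, Gamma_vvv = 0.000000
  tau = 0.875000: gamma = (-0.885417, 0.250000), gamma' = (-1.166667, 0.000000); Gamma_uuu = 0.000000, Gamma_uuv = 0.000000, Gamma_uvv = 1.349359, Gamma_vuu = 0.000000, Gamma_vuv = -0.228029, Gamma_vvv = 0.000000
  tau = 1.000000: gamma = (-1.041667, 0.250000), gamma' = (-1.333333, 0.000000); Gamma_uuu = 0.000000, Gamma_uuv = 0.000000, Gamma_uvv = 1.397436, Gamma_vuu = 0.000000, Gamma_vuv = -0.220183, Gamma_vvv = 0.000000
step 0: V^u = -0.1250, V^v = 1.0000
step 1: k1 = (0.000000, 0.000000), k2 = (0.000000, -0.042895), k3 = (0.000000, -0.042665), k4 = (0.000000, -0.084199); V <- V + (h/6)(k1 + 2k2 + 2k3 + k4): V^u = -0.1250, V^v = 0.9894
step 2: k1 = (0.000000, -0.084201), k2 = (0.000000, -0.123318), k3 = (0.000000, -0.122702), k4 = (0.000000, -0.158134); V <- V + (h/6)(k1 + 2k2 + 2k3 + k4): V^u = -0.1250, V^v = 0.9588
step 3: k1 = (0.000000, -0.158146), k2 = (0.000000, -0.189218), k3 = (0.000000, -0.188435), k4 = (0.000000, -0.214507); V <- V + (h/6)(k1 + 2k2 + 2k3 + k4): V^u = -0.1250, V^v = 0.9118
step 4: k1 = (0.000000, -0.214533), k2 = (0.000000, -0.235426), k3 = (0.000000, -0.234731), k4 = (0.000000, -0.250446); V <- V + (h/6)(k1 + 2k2 + 2k3 + k4): V^u = -0.1250, V^v = 0.8532

Answer: V^u = -0.1250, V^v = 0.8532


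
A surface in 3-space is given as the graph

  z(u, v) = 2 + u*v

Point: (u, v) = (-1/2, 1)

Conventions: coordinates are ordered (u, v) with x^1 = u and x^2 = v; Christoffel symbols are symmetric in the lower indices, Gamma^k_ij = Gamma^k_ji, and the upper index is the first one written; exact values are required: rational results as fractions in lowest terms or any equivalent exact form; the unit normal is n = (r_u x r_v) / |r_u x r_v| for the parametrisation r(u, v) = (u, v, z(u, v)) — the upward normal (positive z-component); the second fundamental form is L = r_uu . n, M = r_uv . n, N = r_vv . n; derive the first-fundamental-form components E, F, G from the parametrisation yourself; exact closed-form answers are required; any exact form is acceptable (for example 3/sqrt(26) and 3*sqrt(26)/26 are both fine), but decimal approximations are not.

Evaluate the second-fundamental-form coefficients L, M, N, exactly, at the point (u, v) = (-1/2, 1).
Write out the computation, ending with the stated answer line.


z_u = 1, z_v = -1/2, z_uu = 0, z_uv = 1, z_vv = 0
E = 2, F = -1/2, G = 5/4; answer radicand W^2 = 9/4
unnormalised second-form numerators: l = 0, m = 1, n = 0; L = l/sqrt(9/4), and similarly M = m/sqrt(W^2), N = n/sqrt(W^2)

Answer: L = 0, M = 2/3, N = 0


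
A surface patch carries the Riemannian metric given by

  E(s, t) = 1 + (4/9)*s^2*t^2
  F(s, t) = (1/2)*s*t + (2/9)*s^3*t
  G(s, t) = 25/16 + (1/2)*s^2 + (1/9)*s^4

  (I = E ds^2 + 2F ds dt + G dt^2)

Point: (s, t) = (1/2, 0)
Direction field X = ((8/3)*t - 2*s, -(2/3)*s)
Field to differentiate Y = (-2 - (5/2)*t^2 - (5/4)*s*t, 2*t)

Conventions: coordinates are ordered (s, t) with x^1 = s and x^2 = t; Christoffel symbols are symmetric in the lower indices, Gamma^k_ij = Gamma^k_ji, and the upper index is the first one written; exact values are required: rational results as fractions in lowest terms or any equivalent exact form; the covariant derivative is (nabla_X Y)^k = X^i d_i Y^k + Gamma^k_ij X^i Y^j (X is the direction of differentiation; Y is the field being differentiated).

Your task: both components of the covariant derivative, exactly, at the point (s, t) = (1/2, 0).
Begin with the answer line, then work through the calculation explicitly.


Answer: (nabla_X Y)^s = 5/24, (nabla_X Y)^t = -34/61

E = 1, F = 0, G = 61/36 at the point
E_s = 0, E_t = 0, F_s = 0, F_t = 5/18, G_s = 5/9, G_t = 0
EG - F^2 = 61/36;  g^inv = (36/61) * [[61/36, 0], [0, 1]]
first-kind symbols [ij,l] = (1/2)(d_i g_jl + d_j g_il - d_l g_ij): [ss,s] = E_s/2 = 0, [ss,t] = F_s - E_t/2 = 0, [st,s] = E_t/2 = 0, [st,t] = G_s/2 = 5/18, [tt,s] = F_t - G_s/2 = 0, [tt,t] = G_t/2 = 0
Gamma^s_ij = (G*[ij,s] - F*[ij,t])/(EG - F^2), Gamma^t_ij = (E*[ij,t] - F*[ij,s])/(EG - F^2)
Gamma_sss = 0, Gamma_sst = 0, Gamma_stt = 0, Gamma_tss = 0, Gamma_tst = 10/61, Gamma_ttt = 0
X = (-1, -1/3), Y = (-2, 0) at the point


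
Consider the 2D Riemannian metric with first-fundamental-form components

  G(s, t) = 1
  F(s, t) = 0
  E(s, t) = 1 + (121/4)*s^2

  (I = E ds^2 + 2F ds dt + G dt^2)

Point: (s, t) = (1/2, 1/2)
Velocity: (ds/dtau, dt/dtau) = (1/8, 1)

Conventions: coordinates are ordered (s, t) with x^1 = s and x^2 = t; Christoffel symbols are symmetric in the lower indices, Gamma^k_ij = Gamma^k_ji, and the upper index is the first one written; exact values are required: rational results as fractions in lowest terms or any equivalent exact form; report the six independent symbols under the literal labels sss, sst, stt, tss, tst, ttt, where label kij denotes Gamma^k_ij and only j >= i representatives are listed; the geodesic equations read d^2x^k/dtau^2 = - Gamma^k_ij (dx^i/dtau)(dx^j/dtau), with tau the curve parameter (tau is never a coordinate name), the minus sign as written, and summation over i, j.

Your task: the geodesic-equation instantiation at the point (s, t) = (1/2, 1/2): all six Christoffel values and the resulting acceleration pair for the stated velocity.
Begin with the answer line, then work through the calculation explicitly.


Answer: Gamma_sss = 242/137, Gamma_sst = 0, Gamma_stt = 0, Gamma_tss = 0, Gamma_tst = 0, Gamma_ttt = 0; accelerations (d^2s/dtau^2, d^2t/dtau^2) = (-121/4384, 0)

E = 137/16, F = 0, G = 1 at the point
E_s = 121/4, E_t = 0, F_s = 0, F_t = 0, G_s = 0, G_t = 0
EG - F^2 = 137/16;  g^inv = (16/137) * [[1, 0], [0, 137/16]]
first-kind symbols [ij,l] = (1/2)(d_i g_jl + d_j g_il - d_l g_ij): [ss,s] = E_s/2 = 121/8, [ss,t] = F_s - E_t/2 = 0, [st,s] = E_t/2 = 0, [st,t] = G_s/2 = 0, [tt,s] = F_t - G_s/2 = 0, [tt,t] = G_t/2 = 0
Gamma^s_ij = (G*[ij,s] - F*[ij,t])/(EG - F^2), Gamma^t_ij = (E*[ij,t] - F*[ij,s])/(EG - F^2)
Gamma_sss = 242/137, Gamma_sst = 0, Gamma_stt = 0, Gamma_tss = 0, Gamma_tst = 0, Gamma_ttt = 0
d^2s/dtau^2 = -(Gamma_sss*(1/8)^2 + 2*Gamma_sst*(1/8)*(1) + Gamma_stt*(1)^2) = -121/4384
d^2t/dtau^2 = -(Gamma_tss*(1/8)^2 + 2*Gamma_tst*(1/8)*(1) + Gamma_ttt*(1)^2) = 0


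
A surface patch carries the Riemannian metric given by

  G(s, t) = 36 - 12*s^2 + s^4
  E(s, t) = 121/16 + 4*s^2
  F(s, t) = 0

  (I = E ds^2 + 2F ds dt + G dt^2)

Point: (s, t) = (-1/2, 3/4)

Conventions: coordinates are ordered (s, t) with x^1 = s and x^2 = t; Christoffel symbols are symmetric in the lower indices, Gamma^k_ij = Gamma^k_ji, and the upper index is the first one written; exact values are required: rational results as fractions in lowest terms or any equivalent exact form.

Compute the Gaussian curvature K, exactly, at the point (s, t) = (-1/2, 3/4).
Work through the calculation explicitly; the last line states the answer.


E = 137/16, F = 0, G = 529/16, EG - F^2 = 72473/256 at the point
E_s = -4, E_t = 0, F_s = 0, F_t = 0, G_s = 23/2, G_t = 0
E_tt = 0, F_st = 0, G_ss = -21
Brioschi: K = (det M1 - det M2) / (EG - F^2)^2 with the standard first/second-derivative matrices M1, M2.
M1 = [[-E_tt/2 + F_st - G_ss/2, E_s/2, F_s - E_t/2], [F_t - G_s/2, E, F], [G_t/2, F, G]] = [[21/2, -2, 0], [-23/4, 137/16, 0], [0, 0, 529/16]]; det M1 = 1327261/512
M2 = [[0, E_t/2, G_s/2], [E_t/2, E, F], [G_s/2, F, G]] = [[0, 0, 23/4], [0, 137/16, 0], [23/4, 0, 529/16]]; det M2 = -72473/256
det M1 - det M2 = 1472207/512; K = 1472207/512 / (72473/256)^2 = 15488/431687

Answer: K = 15488/431687


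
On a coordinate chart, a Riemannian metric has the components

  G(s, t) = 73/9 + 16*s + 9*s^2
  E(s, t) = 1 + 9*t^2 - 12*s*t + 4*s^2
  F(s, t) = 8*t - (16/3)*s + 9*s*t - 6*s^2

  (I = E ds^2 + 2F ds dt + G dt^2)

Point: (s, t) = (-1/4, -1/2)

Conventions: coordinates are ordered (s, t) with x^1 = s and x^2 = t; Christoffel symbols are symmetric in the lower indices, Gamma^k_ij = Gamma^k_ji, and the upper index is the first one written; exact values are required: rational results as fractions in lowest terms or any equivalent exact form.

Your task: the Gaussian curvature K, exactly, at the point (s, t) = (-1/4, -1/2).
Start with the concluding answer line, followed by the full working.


Answer: K = -186624/667489

E = 2, F = -23/12, G = 673/144, EG - F^2 = 817/144 at the point
E_s = 4, E_t = -6, F_s = -41/6, F_t = 23/4, G_s = 23/2, G_t = 0
E_tt = 18, F_st = 9, G_ss = 18
Brioschi: K = (det M1 - det M2) / (EG - F^2)^2 with the standard first/second-derivative matrices M1, M2.
M1 = [[-E_tt/2 + F_st - G_ss/2, E_s/2, F_s - E_t/2], [F_t - G_s/2, E, F], [G_t/2, F, G]] = [[-9, 2, -23/6], [0, 2, -23/12], [0, -23/12, 673/144]]; det M1 = -817/16
M2 = [[0, E_t/2, G_s/2], [E_t/2, E, F], [G_s/2, F, G]] = [[0, -3, 23/4], [-3, 2, -23/12], [23/4, -23/12, 673/144]]; det M2 = -673/16
det M1 - det M2 = -9; K = -9 / (817/144)^2 = -186624/667489


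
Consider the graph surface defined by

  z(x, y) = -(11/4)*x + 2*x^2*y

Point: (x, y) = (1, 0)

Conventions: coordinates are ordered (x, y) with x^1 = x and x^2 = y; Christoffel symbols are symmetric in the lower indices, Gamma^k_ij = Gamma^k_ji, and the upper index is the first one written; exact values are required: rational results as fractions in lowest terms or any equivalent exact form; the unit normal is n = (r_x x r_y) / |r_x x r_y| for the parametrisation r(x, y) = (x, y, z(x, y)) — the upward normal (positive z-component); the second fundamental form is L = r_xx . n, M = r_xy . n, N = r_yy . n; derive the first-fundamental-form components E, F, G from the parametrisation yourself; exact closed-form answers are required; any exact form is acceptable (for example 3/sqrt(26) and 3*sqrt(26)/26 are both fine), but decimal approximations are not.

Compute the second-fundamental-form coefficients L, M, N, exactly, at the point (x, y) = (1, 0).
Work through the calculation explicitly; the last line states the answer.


z_x = -11/4, z_y = 2, z_xx = 0, z_xy = 4, z_yy = 0
E = 137/16, F = -11/2, G = 5; answer radicand W^2 = 201/16
unnormalised second-form numerators: l = 0, m = 4, n = 0; L = l/sqrt(201/16), and similarly M = m/sqrt(W^2), N = n/sqrt(W^2)

Answer: L = 0, M = 16*sqrt(201)/201, N = 0


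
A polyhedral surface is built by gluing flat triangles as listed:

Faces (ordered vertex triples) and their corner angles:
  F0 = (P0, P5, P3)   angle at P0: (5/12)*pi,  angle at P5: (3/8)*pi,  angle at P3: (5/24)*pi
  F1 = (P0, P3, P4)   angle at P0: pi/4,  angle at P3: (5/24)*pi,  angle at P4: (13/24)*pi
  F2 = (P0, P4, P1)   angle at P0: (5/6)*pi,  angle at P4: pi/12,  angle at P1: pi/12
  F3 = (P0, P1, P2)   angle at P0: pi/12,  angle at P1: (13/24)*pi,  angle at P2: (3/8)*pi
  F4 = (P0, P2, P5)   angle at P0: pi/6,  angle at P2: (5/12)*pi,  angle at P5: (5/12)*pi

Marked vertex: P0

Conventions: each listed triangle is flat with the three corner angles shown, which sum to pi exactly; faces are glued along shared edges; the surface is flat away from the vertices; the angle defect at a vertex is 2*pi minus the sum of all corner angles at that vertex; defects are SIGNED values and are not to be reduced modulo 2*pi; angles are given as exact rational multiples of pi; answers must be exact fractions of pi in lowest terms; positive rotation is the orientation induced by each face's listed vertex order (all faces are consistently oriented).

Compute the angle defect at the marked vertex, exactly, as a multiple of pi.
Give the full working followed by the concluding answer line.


Sum of corner angles at P0: (7/4)*pi
defect = 2*pi - (7/4)*pi

Answer: defect(P0) = pi/4


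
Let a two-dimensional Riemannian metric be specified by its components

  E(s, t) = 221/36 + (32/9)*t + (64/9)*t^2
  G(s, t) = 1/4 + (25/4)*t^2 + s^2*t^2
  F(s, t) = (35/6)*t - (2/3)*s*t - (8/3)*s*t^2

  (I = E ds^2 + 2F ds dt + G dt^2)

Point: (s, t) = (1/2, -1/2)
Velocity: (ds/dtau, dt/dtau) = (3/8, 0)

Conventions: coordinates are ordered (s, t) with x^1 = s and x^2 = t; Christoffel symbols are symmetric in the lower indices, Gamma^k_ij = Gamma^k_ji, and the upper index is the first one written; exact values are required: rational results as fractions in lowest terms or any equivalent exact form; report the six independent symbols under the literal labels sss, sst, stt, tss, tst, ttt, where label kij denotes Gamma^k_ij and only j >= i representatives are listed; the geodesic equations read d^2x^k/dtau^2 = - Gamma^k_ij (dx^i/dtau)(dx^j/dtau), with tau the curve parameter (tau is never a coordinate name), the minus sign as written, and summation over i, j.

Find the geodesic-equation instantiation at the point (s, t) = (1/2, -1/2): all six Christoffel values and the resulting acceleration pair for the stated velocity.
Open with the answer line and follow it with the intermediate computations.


Answer: Gamma_sss = 3848/1731, Gamma_sst = -849/577, Gamma_stt = 1473/1154, Gamma_tss = 22984/5193, Gamma_tst = -4073/1731, Gamma_ttt = 211/577; accelerations (d^2s/dtau^2, d^2t/dtau^2) = (-1443/4616, -2873/4616)

E = 221/36, F = -37/12, G = 15/8 at the point
E_s = 0, E_t = -32/9, F_s = -1/3, F_t = 41/6, G_s = 1/4, G_t = -13/2
EG - F^2 = 577/288;  g^inv = (288/577) * [[15/8, 37/12], [37/12, 221/36]]
first-kind symbols [ij,l] = (1/2)(d_i g_jl + d_j g_il - d_l g_ij): [ss,s] = E_s/2 = 0, [ss,t] = F_s - E_t/2 = 13/9, [st,s] = E_t/2 = -16/9, [st,t] = G_s/2 = 1/8, [tt,s] = F_t - G_s/2 = 161/24, [tt,t] = G_t/2 = -13/4
Gamma^s_ij = (G*[ij,s] - F*[ij,t])/(EG - F^2), Gamma^t_ij = (E*[ij,t] - F*[ij,s])/(EG - F^2)
Gamma_sss = 3848/1731, Gamma_sst = -849/577, Gamma_stt = 1473/1154, Gamma_tss = 22984/5193, Gamma_tst = -4073/1731, Gamma_ttt = 211/577
d^2s/dtau^2 = -(Gamma_sss*(3/8)^2 + 2*Gamma_sst*(3/8)*(0) + Gamma_stt*(0)^2) = -1443/4616
d^2t/dtau^2 = -(Gamma_tss*(3/8)^2 + 2*Gamma_tst*(3/8)*(0) + Gamma_ttt*(0)^2) = -2873/4616


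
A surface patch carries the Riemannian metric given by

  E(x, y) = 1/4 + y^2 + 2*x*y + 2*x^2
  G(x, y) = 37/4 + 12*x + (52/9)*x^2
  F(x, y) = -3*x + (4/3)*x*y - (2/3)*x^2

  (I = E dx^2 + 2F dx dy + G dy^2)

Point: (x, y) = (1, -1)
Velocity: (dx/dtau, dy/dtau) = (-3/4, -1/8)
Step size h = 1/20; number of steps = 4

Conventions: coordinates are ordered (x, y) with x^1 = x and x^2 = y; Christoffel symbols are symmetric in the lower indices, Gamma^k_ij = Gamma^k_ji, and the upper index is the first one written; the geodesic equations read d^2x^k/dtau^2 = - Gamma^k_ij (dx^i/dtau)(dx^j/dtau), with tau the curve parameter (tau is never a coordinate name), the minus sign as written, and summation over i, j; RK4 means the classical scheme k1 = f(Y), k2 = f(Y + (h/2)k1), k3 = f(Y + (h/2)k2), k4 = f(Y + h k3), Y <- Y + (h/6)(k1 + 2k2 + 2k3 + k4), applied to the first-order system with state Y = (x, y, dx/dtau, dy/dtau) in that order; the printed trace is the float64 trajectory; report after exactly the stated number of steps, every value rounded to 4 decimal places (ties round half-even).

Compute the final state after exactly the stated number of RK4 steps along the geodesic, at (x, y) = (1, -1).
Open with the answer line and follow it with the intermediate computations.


Answer: x = 0.8390, y = -1.0261, dx/dtau = -0.8389, dy/dtau = -0.1318

f(Y) = (dx/dtau, dy/dtau, -Gamma^x_ij Y'^i Y'^j, -Gamma^y_ij Y'^i Y'^j) with the Gammas evaluated at the stage position; h = 0.050000; intermediate values shown to 6 dp
step 0: x = 1.0000, y = -1.0000, dx/dtau = -0.7500, dy/dtau = -0.1250
step 1:
  k1: at (x, y) = (1.000000, -1.000000), (dx/dtau, dy/dtau) = (-0.750000, -0.125000); Gamma_xxx = -0.148617, Gamma_xxy = 6.703557, Gamma_xyy = -32.134212, Gamma_yxx = -0.237154, Gamma_yxy = 1.675889, Gamma_yyy = -5.944664; k1 = (-0.750000, -0.125000, -0.671223, -0.087945)
  k2: at (x, y) = (0.981250, -1.003125), (dx/dtau, dy/dtau) = (-0.766781, -0.127199); Gamma_xxx = -0.246528, Gamma_xxy = 6.841899, Gamma_xyy = -33.314816, Gamma_yxx = -0.256937, Gamma_yxy = 1.699313, Gamma_yyy = -6.137262; k2 = (-0.766781, -0.127199, -0.650664, -0.081115)
  k3: at (x, y) = (0.980830, -1.003180), (dx/dtau, dy/dtau) = (-0.766267, -0.127028); Gamma_xxx = -0.248729, Gamma_xxy = 6.844586, Gamma_xyy = -33.339723, Gamma_yxx = -0.257379, Gamma_yxy = 1.699751, Gamma_yyy = -6.141232; k3 = (-0.766267, -0.127028, -0.648449, -0.080679)
  k4: at (x, y) = (0.961687, -1.006351), (dx/dtau, dy/dtau) = (-0.782422, -0.129034); Gamma_xxx = -0.355665, Gamma_xxy = 6.957501, Gamma_xyy = -34.459782, Gamma_yxx = -0.278710, Gamma_yxy = 1.717963, Gamma_yyy = -6.318712; k4 = (-0.782422, -0.129034, -0.613366, -0.071061)
  Y <- Y + (h/6)(k1 + 2k2 + 2k3 + k4): x = 0.9617, y = -1.0064, dx/dtau = -0.7824, dy/dtau = -0.1290
step 2:
  k1: at (x, y) = (0.961679, -1.006354), (dx/dtau, dy/dtau) = (-0.782357, -0.129022); Gamma_xxx = -0.355716, Gamma_xxy = 6.957551, Gamma_xyy = -34.460270, Gamma_yxx = -0.278720, Gamma_yxy = 1.717972, Gamma_yyy = -6.318792; k1 = (-0.782357, -0.129022, -0.613231, -0.071042)
  k2: at (x, y) = (0.942120, -1.009580), (dx/dtau, dy/dtau) = (-0.797688, -0.130798); Gamma_xxx = -0.471042, Gamma_xxy = 7.038192, Gamma_xyy = -35.485874, Gamma_yxx = -0.301445, Gamma_yxy = 1.729744, Gamma_yyy = -6.474788; k2 = (-0.797688, -0.130798, -0.561849, -0.058366)
  k3: at (x, y) = (0.941737, -1.009624), (dx/dtau, dy/dtau) = (-0.796403, -0.130481); Gamma_xxx = -0.473258, Gamma_xxy = 7.039265, Gamma_xyy = -35.503807, Gamma_yxx = -0.301880, Gamma_yxy = 1.729871, Gamma_yyy = -6.477381; k3 = (-0.796403, -0.130481, -0.558346, -0.057772)
  k4: at (x, y) = (0.921859, -1.012878), (dx/dtau, dy/dtau) = (-0.810274, -0.131910); Gamma_xxx = -0.595236, Gamma_xxy = 7.078683, Gamma_xyy = -36.385664, Gamma_yxx = -0.325627, Gamma_yxy = 1.733623, Gamma_yyy = -6.602894; k4 = (-0.810274, -0.131910, -0.489267, -0.041911)
  Y <- Y + (h/6)(k1 + 2k2 + 2k3 + k4): x = 0.9218, y = -1.0129, dx/dtau = -0.8102, dy/dtau = -0.1319
step 3:
  k1: at (x, y) = (0.921839, -1.012883), (dx/dtau, dy/dtau) = (-0.810214, -0.131899); Gamma_xxx = -0.595370, Gamma_xxy = 7.078709, Gamma_xyy = -36.386520, Gamma_yxx = -0.325652, Gamma_yxy = 1.733625, Gamma_yyy = -6.603016; k1 = (-0.810214, -0.131899, -0.489094, -0.041884)
  k2: at (x, y) = (0.901584, -1.016181), (dx/dtau, dy/dtau) = (-0.822442, -0.132946); Gamma_xxx = -0.722471, Gamma_xxy = 7.070385, Gamma_xyy = -37.087088, Gamma_yxx = -0.350107, Gamma_yxy = 1.728258, Gamma_yyy = -6.691291; k2 = (-0.822442, -0.132946, -0.401968, -0.022854)
  k3: at (x, y) = (0.901278, -1.016207), (dx/dtau, dy/dtau) = (-0.820263, -0.132470); Gamma_xxx = -0.724270, Gamma_xxy = 7.069778, Gamma_xyy = -37.095308, Gamma_yxx = -0.350452, Gamma_yxy = 1.728079, Gamma_yyy = -6.692129; k3 = (-0.820263, -0.132470, -0.398136, -0.022316)
  k4: at (x, y) = (0.880826, -1.019507), (dx/dtau, dy/dtau) = (-0.830121, -0.133014); Gamma_xxx = -0.852874, Gamma_xxy = 7.007058, Gamma_xyy = -37.564759, Gamma_yxx = -0.374903, Gamma_yxy = 1.712546, Gamma_yyy = -6.734738; k4 = (-0.830121, -0.133014, -0.295068, -0.000690)
  Y <- Y + (h/6)(k1 + 2k2 + 2k3 + k4): x = 0.8808, y = -1.0195, dx/dtau = -0.8301, dy/dtau = -0.1330
step 4:
  k1: at (x, y) = (0.880791, -1.019514), (dx/dtau, dy/dtau) = (-0.830084, -0.133006); Gamma_xxx = -0.853103, Gamma_xxy = 7.006909, Gamma_xyy = -37.565383, Gamma_yxx = -0.374946, Gamma_yxy = 1.712513, Gamma_yyy = -6.734781; k1 = (-0.830084, -0.133006, -0.294836, -0.000649)
  k2: at (x, y) = (0.860039, -1.022839), (dx/dtau, dy/dtau) = (-0.837455, -0.133022); Gamma_xxx = -0.980978, Gamma_xxy = 6.886214, Gamma_xyy = -37.775184, Gamma_yxx = -0.398970, Gamma_yxy = 1.686326, Gamma_yyy = -6.726973; k2 = (-0.837455, -0.133022, -0.177832, 0.023129)
  k3: at (x, y) = (0.859855, -1.022840), (dx/dtau, dy/dtau) = (-0.834530, -0.132428); Gamma_xxx = -0.981937, Gamma_xxy = 6.884874, Gamma_xyy = -37.775446, Gamma_yxx = -0.399148, Gamma_yxy = 1.686036, Gamma_yyy = -6.726552; k3 = (-0.834530, -0.132428, -0.175431, 0.023283)
  k4: at (x, y) = (0.839065, -1.026136), (dx/dtau, dy/dtau) = (-0.838855, -0.131842); Gamma_xxx = -1.104255, Gamma_xxy = 6.706448, Gamma_xyy = -37.699334, Gamma_yxx = -0.421844, Gamma_yxy = 1.649499, Gamma_yyy = -6.664929; k4 = (-0.838855, -0.131842, -0.051076, 0.047837)
  Y <- Y + (h/6)(k1 + 2k2 + 2k3 + k4): x = 0.8390, y = -1.0261, dx/dtau = -0.8389, dy/dtau = -0.1318


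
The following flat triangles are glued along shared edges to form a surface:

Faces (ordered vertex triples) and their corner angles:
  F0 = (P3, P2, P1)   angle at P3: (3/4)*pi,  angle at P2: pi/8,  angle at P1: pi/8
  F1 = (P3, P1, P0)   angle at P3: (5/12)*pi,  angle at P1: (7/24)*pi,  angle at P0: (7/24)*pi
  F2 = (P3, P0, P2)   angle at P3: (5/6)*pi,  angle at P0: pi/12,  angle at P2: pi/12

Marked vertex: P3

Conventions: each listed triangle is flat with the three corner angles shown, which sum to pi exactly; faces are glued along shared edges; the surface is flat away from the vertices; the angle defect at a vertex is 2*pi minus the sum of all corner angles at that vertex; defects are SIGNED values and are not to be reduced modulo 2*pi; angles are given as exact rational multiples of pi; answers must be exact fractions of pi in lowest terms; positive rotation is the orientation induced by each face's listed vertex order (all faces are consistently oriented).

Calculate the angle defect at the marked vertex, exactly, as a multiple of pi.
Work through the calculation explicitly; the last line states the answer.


Sum of corner angles at P3: 2*pi
defect = 2*pi - 2*pi

Answer: defect(P3) = 0


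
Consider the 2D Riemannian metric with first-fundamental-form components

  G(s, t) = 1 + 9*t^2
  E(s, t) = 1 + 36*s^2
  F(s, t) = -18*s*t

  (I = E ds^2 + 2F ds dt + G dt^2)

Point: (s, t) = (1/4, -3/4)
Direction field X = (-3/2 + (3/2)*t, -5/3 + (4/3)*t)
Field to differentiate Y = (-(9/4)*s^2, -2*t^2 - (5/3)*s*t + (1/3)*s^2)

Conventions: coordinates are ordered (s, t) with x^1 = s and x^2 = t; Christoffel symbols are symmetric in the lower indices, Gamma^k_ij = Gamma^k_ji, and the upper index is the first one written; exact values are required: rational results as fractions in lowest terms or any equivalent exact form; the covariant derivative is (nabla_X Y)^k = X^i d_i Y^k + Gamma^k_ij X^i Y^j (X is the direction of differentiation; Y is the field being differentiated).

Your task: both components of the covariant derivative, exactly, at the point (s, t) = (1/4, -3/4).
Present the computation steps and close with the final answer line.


E = 13/4, F = 27/8, G = 97/16 at the point
E_s = 18, E_t = 0, F_s = 27/2, F_t = -9/2, G_s = 0, G_t = -27/2
EG - F^2 = 133/16;  g^inv = (16/133) * [[97/16, -27/8], [-27/8, 13/4]]
first-kind symbols [ij,l] = (1/2)(d_i g_jl + d_j g_il - d_l g_ij): [ss,s] = E_s/2 = 9, [ss,t] = F_s - E_t/2 = 27/2, [st,s] = E_t/2 = 0, [st,t] = G_s/2 = 0, [tt,s] = F_t - G_s/2 = -9/2, [tt,t] = G_t/2 = -27/4
Gamma^s_ij = (G*[ij,s] - F*[ij,t])/(EG - F^2), Gamma^t_ij = (E*[ij,t] - F*[ij,s])/(EG - F^2)
Gamma_sss = 144/133, Gamma_sst = 0, Gamma_stt = -72/133, Gamma_tss = 216/133, Gamma_tst = 0, Gamma_ttt = -108/133
X = (-21/8, -8/3), Y = (-9/64, -19/24) at the point

Answer: (nabla_X Y)^s = 18811/8512, (nabla_X Y)^t = -898031/76608


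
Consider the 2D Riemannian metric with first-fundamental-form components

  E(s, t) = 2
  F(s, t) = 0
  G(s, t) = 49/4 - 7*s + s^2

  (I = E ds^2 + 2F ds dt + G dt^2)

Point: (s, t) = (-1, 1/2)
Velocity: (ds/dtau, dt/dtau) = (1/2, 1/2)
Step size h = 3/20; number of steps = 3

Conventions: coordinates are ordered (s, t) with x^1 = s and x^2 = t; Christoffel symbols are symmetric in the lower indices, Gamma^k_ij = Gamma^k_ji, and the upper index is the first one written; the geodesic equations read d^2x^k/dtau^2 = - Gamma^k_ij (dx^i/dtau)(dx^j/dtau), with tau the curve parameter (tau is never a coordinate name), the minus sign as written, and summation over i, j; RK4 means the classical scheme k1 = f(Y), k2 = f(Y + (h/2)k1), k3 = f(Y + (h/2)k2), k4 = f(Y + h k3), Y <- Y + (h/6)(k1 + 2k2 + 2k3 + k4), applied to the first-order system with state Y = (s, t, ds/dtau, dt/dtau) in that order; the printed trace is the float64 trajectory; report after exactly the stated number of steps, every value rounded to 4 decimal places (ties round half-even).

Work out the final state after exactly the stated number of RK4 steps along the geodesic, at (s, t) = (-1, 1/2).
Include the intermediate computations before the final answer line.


f(Y) = (ds/dtau, dt/dtau, -Gamma^s_ij Y'^i Y'^j, -Gamma^t_ij Y'^i Y'^j) with the Gammas evaluated at the stage position; h = 0.150000; intermediate values shown to 6 dp
step 0: s = -1.0000, t = 0.5000, ds/dtau = 0.5000, dt/dtau = 0.5000
step 1:
  k1: at (s, t) = (-1.000000, 0.500000), (ds/dtau, dt/dtau) = (0.500000, 0.500000); Gamma_sss = 0.000000, Gamma_sst = 0.000000, Gamma_stt = 2.250000, Gamma_tss = 0.000000, Gamma_tst = -0.222222, Gamma_ttt = 0.000000; k1 = (0.500000, 0.500000, -0.562500, 0.111111)
  k2: at (s, t) = (-0.962500, 0.537500), (ds/dtau, dt/dtau) = (0.457813, 0.508333); Gamma_sss = 0.000000, Gamma_sst = 0.000000, Gamma_stt = 2.231250, Gamma_tss = 0.000000, Gamma_tst = -0.224090, Gamma_ttt = 0.000000; k2 = (0.457813, 0.508333, -0.576561, 0.104301)
  k3: at (s, t) = (-0.965664, 0.538125), (ds/dtau, dt/dtau) = (0.456758, 0.507823); Gamma_sss = 0.000000, Gamma_sst = 0.000000, Gamma_stt = 2.232832, Gamma_tss = 0.000000, Gamma_tst = -0.223931, Gamma_ttt = 0.000000; k3 = (0.456758, 0.507823, -0.575811, 0.103882)
  k4: at (s, t) = (-0.931486, 0.576173), (ds/dtau, dt/dtau) = (0.413628, 0.515582); Gamma_sss = 0.000000, Gamma_sst = 0.000000, Gamma_stt = 2.215743, Gamma_tss = 0.000000, Gamma_tst = -0.225658, Gamma_ttt = 0.000000; k4 = (0.413628, 0.515582, -0.589000, 0.096247)
  Y <- Y + (h/6)(k1 + 2k2 + 2k3 + k4): s = -0.9314, t = 0.5762, ds/dtau = 0.4136, dt/dtau = 0.5156
step 2:
  k1: at (s, t) = (-0.931431, 0.576197), (ds/dtau, dt/dtau) = (0.413594, 0.515593); Gamma_sss = 0.000000, Gamma_sst = 0.000000, Gamma_stt = 2.215715, Gamma_tss = 0.000000, Gamma_tst = -0.225661, Gamma_ttt = 0.000000; k1 = (0.413594, 0.515593, -0.589018, 0.096243)
  k2: at (s, t) = (-0.900411, 0.614867), (ds/dtau, dt/dtau) = (0.369418, 0.522811); Gamma_sss = 0.000000, Gamma_sst = 0.000000, Gamma_stt = 2.200206, Gamma_tss = 0.000000, Gamma_tst = -0.227251, Gamma_ttt = 0.000000; k2 = (0.369418, 0.522811, -0.601386, 0.087781)
  k3: at (s, t) = (-0.903724, 0.615408), (ds/dtau, dt/dtau) = (0.368490, 0.522177); Gamma_sss = 0.000000, Gamma_sst = 0.000000, Gamma_stt = 2.201862, Gamma_tss = 0.000000, Gamma_tst = -0.227081, Gamma_ttt = 0.000000; k3 = (0.368490, 0.522177, -0.600378, 0.087388)
  k4: at (s, t) = (-0.876157, 0.654524), (ds/dtau, dt/dtau) = (0.323537, 0.528701); Gamma_sss = 0.000000, Gamma_sst = 0.000000, Gamma_stt = 2.188079, Gamma_tss = 0.000000, Gamma_tst = -0.228511, Gamma_ttt = 0.000000; k4 = (0.323537, 0.528701, -0.611623, 0.078176)
  Y <- Y + (h/6)(k1 + 2k2 + 2k3 + k4): s = -0.8761, t = 0.6546, ds/dtau = 0.3235, dt/dtau = 0.5287
step 3:
  k1: at (s, t) = (-0.876107, 0.654554), (ds/dtau, dt/dtau) = (0.323490, 0.528712); Gamma_sss = 0.000000, Gamma_sst = 0.000000, Gamma_stt = 2.188054, Gamma_tss = 0.000000, Gamma_tst = -0.228514, Gamma_ttt = 0.000000; k1 = (0.323490, 0.528712, -0.611641, 0.078167)
  k2: at (s, t) = (-0.851845, 0.694208), (ds/dtau, dt/dtau) = (0.277617, 0.534575); Gamma_sss = 0.000000, Gamma_sst = 0.000000, Gamma_stt = 2.175923, Gamma_tss = 0.000000, Gamma_tst = -0.229788, Gamma_ttt = 0.000000; k2 = (0.277617, 0.534575, -0.621813, 0.068204)
  k3: at (s, t) = (-0.855286, 0.694647), (ds/dtau, dt/dtau) = (0.276854, 0.533827); Gamma_sss = 0.000000, Gamma_sst = 0.000000, Gamma_stt = 2.177643, Gamma_tss = 0.000000, Gamma_tst = -0.229606, Gamma_ttt = 0.000000; k3 = (0.276854, 0.533827, -0.620566, 0.067868)
  k4: at (s, t) = (-0.834579, 0.734628), (ds/dtau, dt/dtau) = (0.230405, 0.538892); Gamma_sss = 0.000000, Gamma_sst = 0.000000, Gamma_stt = 2.167290, Gamma_tss = 0.000000, Gamma_tst = -0.230703, Gamma_ttt = 0.000000; k4 = (0.230405, 0.538892, -0.629391, 0.057290)
  Y <- Y + (h/6)(k1 + 2k2 + 2k3 + k4): s = -0.8345, t = 0.7347, ds/dtau = 0.2303, dt/dtau = 0.5389

Answer: s = -0.8345, t = 0.7347, ds/dtau = 0.2303, dt/dtau = 0.5389
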